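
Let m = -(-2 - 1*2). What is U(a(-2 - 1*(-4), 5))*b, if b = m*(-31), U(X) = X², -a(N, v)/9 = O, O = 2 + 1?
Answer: -90396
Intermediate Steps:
O = 3
m = 4 (m = -(-2 - 2) = -1*(-4) = 4)
a(N, v) = -27 (a(N, v) = -9*3 = -27)
b = -124 (b = 4*(-31) = -124)
U(a(-2 - 1*(-4), 5))*b = (-27)²*(-124) = 729*(-124) = -90396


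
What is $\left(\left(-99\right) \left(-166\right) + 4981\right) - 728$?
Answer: $20687$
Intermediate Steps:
$\left(\left(-99\right) \left(-166\right) + 4981\right) - 728 = \left(16434 + 4981\right) - 728 = 21415 - 728 = 20687$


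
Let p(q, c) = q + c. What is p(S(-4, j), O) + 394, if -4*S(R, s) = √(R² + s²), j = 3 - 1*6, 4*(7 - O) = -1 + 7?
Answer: 1593/4 ≈ 398.25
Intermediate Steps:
O = 11/2 (O = 7 - (-1 + 7)/4 = 7 - ¼*6 = 7 - 3/2 = 11/2 ≈ 5.5000)
j = -3 (j = 3 - 6 = -3)
S(R, s) = -√(R² + s²)/4
p(q, c) = c + q
p(S(-4, j), O) + 394 = (11/2 - √((-4)² + (-3)²)/4) + 394 = (11/2 - √(16 + 9)/4) + 394 = (11/2 - √25/4) + 394 = (11/2 - ¼*5) + 394 = (11/2 - 5/4) + 394 = 17/4 + 394 = 1593/4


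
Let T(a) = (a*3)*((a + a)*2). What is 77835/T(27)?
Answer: 25945/2916 ≈ 8.8975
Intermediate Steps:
T(a) = 12*a**2 (T(a) = (3*a)*((2*a)*2) = (3*a)*(4*a) = 12*a**2)
77835/T(27) = 77835/((12*27**2)) = 77835/((12*729)) = 77835/8748 = 77835*(1/8748) = 25945/2916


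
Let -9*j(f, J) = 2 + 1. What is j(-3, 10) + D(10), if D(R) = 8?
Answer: 23/3 ≈ 7.6667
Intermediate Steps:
j(f, J) = -⅓ (j(f, J) = -(2 + 1)/9 = -⅑*3 = -⅓)
j(-3, 10) + D(10) = -⅓ + 8 = 23/3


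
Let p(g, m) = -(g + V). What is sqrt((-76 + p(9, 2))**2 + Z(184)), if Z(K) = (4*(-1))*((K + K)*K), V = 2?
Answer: 17*I*sqrt(911) ≈ 513.11*I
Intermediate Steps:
p(g, m) = -2 - g (p(g, m) = -(g + 2) = -(2 + g) = -2 - g)
Z(K) = -8*K**2 (Z(K) = -4*2*K*K = -8*K**2)
sqrt((-76 + p(9, 2))**2 + Z(184)) = sqrt((-76 + (-2 - 1*9))**2 - 8*184**2) = sqrt((-76 + (-2 - 9))**2 - 8*33856) = sqrt((-76 - 11)**2 - 270848) = sqrt((-87)**2 - 270848) = sqrt(7569 - 270848) = sqrt(-263279) = 17*I*sqrt(911)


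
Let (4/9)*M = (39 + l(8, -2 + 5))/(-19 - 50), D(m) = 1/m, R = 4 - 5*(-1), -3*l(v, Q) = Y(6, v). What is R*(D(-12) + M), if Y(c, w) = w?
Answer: -525/46 ≈ -11.413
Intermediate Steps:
l(v, Q) = -v/3
R = 9 (R = 4 + 5 = 9)
M = -109/92 (M = 9*((39 - ⅓*8)/(-19 - 50))/4 = 9*((39 - 8/3)/(-69))/4 = 9*((109/3)*(-1/69))/4 = (9/4)*(-109/207) = -109/92 ≈ -1.1848)
R*(D(-12) + M) = 9*(1/(-12) - 109/92) = 9*(-1/12 - 109/92) = 9*(-175/138) = -525/46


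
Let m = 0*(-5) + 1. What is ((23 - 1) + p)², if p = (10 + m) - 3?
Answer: 900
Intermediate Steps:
m = 1 (m = 0 + 1 = 1)
p = 8 (p = (10 + 1) - 3 = 11 - 3 = 8)
((23 - 1) + p)² = ((23 - 1) + 8)² = (22 + 8)² = 30² = 900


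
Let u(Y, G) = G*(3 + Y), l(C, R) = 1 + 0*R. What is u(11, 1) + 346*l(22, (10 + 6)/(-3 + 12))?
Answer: 360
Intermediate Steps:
l(C, R) = 1 (l(C, R) = 1 + 0 = 1)
u(11, 1) + 346*l(22, (10 + 6)/(-3 + 12)) = 1*(3 + 11) + 346*1 = 1*14 + 346 = 14 + 346 = 360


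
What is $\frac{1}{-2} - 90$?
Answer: $- \frac{181}{2} \approx -90.5$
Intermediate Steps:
$\frac{1}{-2} - 90 = - \frac{1}{2} - 90 = - \frac{181}{2}$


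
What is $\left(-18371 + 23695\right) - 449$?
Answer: $4875$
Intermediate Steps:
$\left(-18371 + 23695\right) - 449 = 5324 - 449 = 4875$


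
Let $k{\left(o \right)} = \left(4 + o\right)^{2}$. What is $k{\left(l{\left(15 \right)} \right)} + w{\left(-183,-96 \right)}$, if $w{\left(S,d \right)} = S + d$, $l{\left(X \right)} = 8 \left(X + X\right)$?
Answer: $59257$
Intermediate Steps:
$l{\left(X \right)} = 16 X$ ($l{\left(X \right)} = 8 \cdot 2 X = 16 X$)
$k{\left(l{\left(15 \right)} \right)} + w{\left(-183,-96 \right)} = \left(4 + 16 \cdot 15\right)^{2} - 279 = \left(4 + 240\right)^{2} - 279 = 244^{2} - 279 = 59536 - 279 = 59257$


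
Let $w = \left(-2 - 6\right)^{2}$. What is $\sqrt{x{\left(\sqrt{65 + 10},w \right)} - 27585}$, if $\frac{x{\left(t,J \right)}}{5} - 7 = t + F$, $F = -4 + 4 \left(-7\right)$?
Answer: $\sqrt{-27710 + 25 \sqrt{3}} \approx 166.33 i$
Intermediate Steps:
$w = 64$ ($w = \left(-8\right)^{2} = 64$)
$F = -32$ ($F = -4 - 28 = -32$)
$x{\left(t,J \right)} = -125 + 5 t$ ($x{\left(t,J \right)} = 35 + 5 \left(t - 32\right) = 35 + 5 \left(-32 + t\right) = 35 + \left(-160 + 5 t\right) = -125 + 5 t$)
$\sqrt{x{\left(\sqrt{65 + 10},w \right)} - 27585} = \sqrt{\left(-125 + 5 \sqrt{65 + 10}\right) - 27585} = \sqrt{\left(-125 + 5 \sqrt{75}\right) - 27585} = \sqrt{\left(-125 + 5 \cdot 5 \sqrt{3}\right) - 27585} = \sqrt{\left(-125 + 25 \sqrt{3}\right) - 27585} = \sqrt{-27710 + 25 \sqrt{3}}$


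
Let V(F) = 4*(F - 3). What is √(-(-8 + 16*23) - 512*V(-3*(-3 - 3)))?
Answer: 2*I*√7770 ≈ 176.3*I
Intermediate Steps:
V(F) = -12 + 4*F (V(F) = 4*(-3 + F) = -12 + 4*F)
√(-(-8 + 16*23) - 512*V(-3*(-3 - 3))) = √(-(-8 + 16*23) - 512*(-12 + 4*(-3*(-3 - 3)))) = √(-(-8 + 368) - 512*(-12 + 4*(-3*(-6)))) = √(-1*360 - 512*(-12 + 4*18)) = √(-360 - 512*(-12 + 72)) = √(-360 - 512*60) = √(-360 - 30720) = √(-31080) = 2*I*√7770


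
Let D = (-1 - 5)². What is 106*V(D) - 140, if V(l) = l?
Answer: 3676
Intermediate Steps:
D = 36 (D = (-6)² = 36)
106*V(D) - 140 = 106*36 - 140 = 3816 - 140 = 3676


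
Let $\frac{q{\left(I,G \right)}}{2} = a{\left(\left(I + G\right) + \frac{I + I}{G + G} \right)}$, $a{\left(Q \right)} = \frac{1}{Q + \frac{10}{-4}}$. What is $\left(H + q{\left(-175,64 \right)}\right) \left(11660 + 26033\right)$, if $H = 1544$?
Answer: $\frac{432930037784}{7439} \approx 5.8197 \cdot 10^{7}$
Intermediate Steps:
$a{\left(Q \right)} = \frac{1}{- \frac{5}{2} + Q}$ ($a{\left(Q \right)} = \frac{1}{Q + 10 \left(- \frac{1}{4}\right)} = \frac{1}{Q - \frac{5}{2}} = \frac{1}{- \frac{5}{2} + Q}$)
$q{\left(I,G \right)} = \frac{4}{-5 + 2 G + 2 I + \frac{2 I}{G}}$ ($q{\left(I,G \right)} = 2 \frac{2}{-5 + 2 \left(\left(I + G\right) + \frac{I + I}{G + G}\right)} = 2 \frac{2}{-5 + 2 \left(\left(G + I\right) + \frac{2 I}{2 G}\right)} = 2 \frac{2}{-5 + 2 \left(\left(G + I\right) + 2 I \frac{1}{2 G}\right)} = 2 \frac{2}{-5 + 2 \left(\left(G + I\right) + \frac{I}{G}\right)} = 2 \frac{2}{-5 + 2 \left(G + I + \frac{I}{G}\right)} = 2 \frac{2}{-5 + \left(2 G + 2 I + \frac{2 I}{G}\right)} = 2 \frac{2}{-5 + 2 G + 2 I + \frac{2 I}{G}} = \frac{4}{-5 + 2 G + 2 I + \frac{2 I}{G}}$)
$\left(H + q{\left(-175,64 \right)}\right) \left(11660 + 26033\right) = \left(1544 + 4 \cdot 64 \frac{1}{\left(-5\right) 64 + 2 \left(-175\right) + 2 \cdot 64 \left(64 - 175\right)}\right) \left(11660 + 26033\right) = \left(1544 + 4 \cdot 64 \frac{1}{-320 - 350 + 2 \cdot 64 \left(-111\right)}\right) 37693 = \left(1544 + 4 \cdot 64 \frac{1}{-320 - 350 - 14208}\right) 37693 = \left(1544 + 4 \cdot 64 \frac{1}{-14878}\right) 37693 = \left(1544 + 4 \cdot 64 \left(- \frac{1}{14878}\right)\right) 37693 = \left(1544 - \frac{128}{7439}\right) 37693 = \frac{11485688}{7439} \cdot 37693 = \frac{432930037784}{7439}$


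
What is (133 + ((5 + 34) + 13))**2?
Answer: 34225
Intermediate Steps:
(133 + ((5 + 34) + 13))**2 = (133 + (39 + 13))**2 = (133 + 52)**2 = 185**2 = 34225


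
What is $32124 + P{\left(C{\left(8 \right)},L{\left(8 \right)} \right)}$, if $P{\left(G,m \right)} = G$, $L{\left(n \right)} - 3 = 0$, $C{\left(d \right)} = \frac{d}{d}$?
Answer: $32125$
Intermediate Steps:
$C{\left(d \right)} = 1$
$L{\left(n \right)} = 3$ ($L{\left(n \right)} = 3 + 0 = 3$)
$32124 + P{\left(C{\left(8 \right)},L{\left(8 \right)} \right)} = 32124 + 1 = 32125$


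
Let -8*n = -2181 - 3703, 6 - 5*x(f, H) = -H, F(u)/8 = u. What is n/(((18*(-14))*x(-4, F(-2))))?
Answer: 1471/1008 ≈ 1.4593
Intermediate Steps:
F(u) = 8*u
x(f, H) = 6/5 + H/5 (x(f, H) = 6/5 - (-1)*H/5 = 6/5 + H/5)
n = 1471/2 (n = -(-2181 - 3703)/8 = -⅛*(-5884) = 1471/2 ≈ 735.50)
n/(((18*(-14))*x(-4, F(-2)))) = 1471/(2*(((18*(-14))*(6/5 + (8*(-2))/5)))) = 1471/(2*((-252*(6/5 + (⅕)*(-16))))) = 1471/(2*((-252*(6/5 - 16/5)))) = 1471/(2*((-252*(-2)))) = (1471/2)/504 = (1471/2)*(1/504) = 1471/1008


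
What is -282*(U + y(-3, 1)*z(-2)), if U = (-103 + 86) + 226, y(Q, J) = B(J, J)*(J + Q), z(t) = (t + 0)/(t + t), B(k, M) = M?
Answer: -58656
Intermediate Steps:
z(t) = 1/2 (z(t) = t/((2*t)) = t*(1/(2*t)) = 1/2)
y(Q, J) = J*(J + Q)
U = 209 (U = -17 + 226 = 209)
-282*(U + y(-3, 1)*z(-2)) = -282*(209 + (1*(1 - 3))*(1/2)) = -282*(209 + (1*(-2))*(1/2)) = -282*(209 - 2*1/2) = -282*(209 - 1) = -282*208 = -58656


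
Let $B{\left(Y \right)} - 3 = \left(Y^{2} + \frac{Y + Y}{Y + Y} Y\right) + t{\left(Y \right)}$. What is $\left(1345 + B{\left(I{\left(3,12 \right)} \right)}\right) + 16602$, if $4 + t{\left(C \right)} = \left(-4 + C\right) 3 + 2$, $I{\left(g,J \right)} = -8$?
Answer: $17968$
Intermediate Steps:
$t{\left(C \right)} = -14 + 3 C$ ($t{\left(C \right)} = -4 + \left(\left(-4 + C\right) 3 + 2\right) = -4 + \left(\left(-12 + 3 C\right) + 2\right) = -4 + \left(-10 + 3 C\right) = -14 + 3 C$)
$B{\left(Y \right)} = -11 + Y^{2} + 4 Y$ ($B{\left(Y \right)} = 3 + \left(\left(Y^{2} + \frac{Y + Y}{Y + Y} Y\right) + \left(-14 + 3 Y\right)\right) = 3 + \left(\left(Y^{2} + \frac{2 Y}{2 Y} Y\right) + \left(-14 + 3 Y\right)\right) = 3 + \left(\left(Y^{2} + 2 Y \frac{1}{2 Y} Y\right) + \left(-14 + 3 Y\right)\right) = 3 + \left(\left(Y^{2} + 1 Y\right) + \left(-14 + 3 Y\right)\right) = 3 + \left(\left(Y^{2} + Y\right) + \left(-14 + 3 Y\right)\right) = 3 + \left(\left(Y + Y^{2}\right) + \left(-14 + 3 Y\right)\right) = 3 + \left(-14 + Y^{2} + 4 Y\right) = -11 + Y^{2} + 4 Y$)
$\left(1345 + B{\left(I{\left(3,12 \right)} \right)}\right) + 16602 = \left(1345 + \left(-11 + \left(-8\right)^{2} + 4 \left(-8\right)\right)\right) + 16602 = \left(1345 - -21\right) + 16602 = \left(1345 + 21\right) + 16602 = 1366 + 16602 = 17968$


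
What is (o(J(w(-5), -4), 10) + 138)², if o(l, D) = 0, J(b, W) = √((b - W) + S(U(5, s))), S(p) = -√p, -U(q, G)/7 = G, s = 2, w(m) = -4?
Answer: 19044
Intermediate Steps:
U(q, G) = -7*G
J(b, W) = √(b - W - I*√14) (J(b, W) = √((b - W) - √(-7*2)) = √((b - W) - √(-14)) = √((b - W) - I*√14) = √(b - W - I*√14))
(o(J(w(-5), -4), 10) + 138)² = (0 + 138)² = 138² = 19044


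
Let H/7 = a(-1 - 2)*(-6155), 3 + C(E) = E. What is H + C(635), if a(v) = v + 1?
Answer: 86802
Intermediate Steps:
a(v) = 1 + v
C(E) = -3 + E
H = 86170 (H = 7*((1 + (-1 - 2))*(-6155)) = 7*((1 - 3)*(-6155)) = 7*(-2*(-6155)) = 7*12310 = 86170)
H + C(635) = 86170 + (-3 + 635) = 86170 + 632 = 86802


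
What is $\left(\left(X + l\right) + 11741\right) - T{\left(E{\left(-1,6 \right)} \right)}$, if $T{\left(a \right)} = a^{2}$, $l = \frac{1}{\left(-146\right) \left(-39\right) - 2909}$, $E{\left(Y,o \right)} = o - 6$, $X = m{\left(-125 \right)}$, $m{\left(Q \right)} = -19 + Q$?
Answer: $\frac{32297646}{2785} \approx 11597.0$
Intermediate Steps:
$X = -144$ ($X = -19 - 125 = -144$)
$E{\left(Y,o \right)} = -6 + o$ ($E{\left(Y,o \right)} = o - 6 = -6 + o$)
$l = \frac{1}{2785}$ ($l = \frac{1}{5694 - 2909} = \frac{1}{2785} \approx 0.00035907$)
$\left(\left(X + l\right) + 11741\right) - T{\left(E{\left(-1,6 \right)} \right)} = \left(\left(-144 + \frac{1}{2785}\right) + 11741\right) - \left(-6 + 6\right)^{2} = \left(- \frac{401039}{2785} + 11741\right) - 0^{2} = \frac{32297646}{2785} - 0 = \frac{32297646}{2785} + 0 = \frac{32297646}{2785}$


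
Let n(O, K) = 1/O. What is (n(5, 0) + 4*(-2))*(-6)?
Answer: 234/5 ≈ 46.800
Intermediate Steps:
(n(5, 0) + 4*(-2))*(-6) = (1/5 + 4*(-2))*(-6) = (⅕ - 8)*(-6) = -39/5*(-6) = 234/5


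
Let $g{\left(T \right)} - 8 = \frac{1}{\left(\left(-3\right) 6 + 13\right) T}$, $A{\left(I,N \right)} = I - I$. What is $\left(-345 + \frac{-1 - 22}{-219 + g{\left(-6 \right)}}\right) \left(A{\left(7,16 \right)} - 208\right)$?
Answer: $\frac{454025520}{6329} \approx 71737.0$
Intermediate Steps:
$A{\left(I,N \right)} = 0$
$g{\left(T \right)} = 8 - \frac{1}{5 T}$ ($g{\left(T \right)} = 8 + \frac{1}{\left(\left(-3\right) 6 + 13\right) T} = 8 + \frac{1}{\left(-18 + 13\right) T} = 8 + \frac{1}{\left(-5\right) T} = 8 - \frac{1}{5 T}$)
$\left(-345 + \frac{-1 - 22}{-219 + g{\left(-6 \right)}}\right) \left(A{\left(7,16 \right)} - 208\right) = \left(-345 + \frac{-1 - 22}{-219 + \left(8 - \frac{1}{5 \left(-6\right)}\right)}\right) \left(0 - 208\right) = \left(-345 - \frac{23}{-219 + \left(8 - - \frac{1}{30}\right)}\right) \left(-208\right) = \left(-345 - \frac{23}{-219 + \left(8 + \frac{1}{30}\right)}\right) \left(-208\right) = \left(-345 - \frac{23}{-219 + \frac{241}{30}}\right) \left(-208\right) = \left(-345 - \frac{23}{- \frac{6329}{30}}\right) \left(-208\right) = \left(-345 - - \frac{690}{6329}\right) \left(-208\right) = \left(-345 + \frac{690}{6329}\right) \left(-208\right) = \left(- \frac{2182815}{6329}\right) \left(-208\right) = \frac{454025520}{6329}$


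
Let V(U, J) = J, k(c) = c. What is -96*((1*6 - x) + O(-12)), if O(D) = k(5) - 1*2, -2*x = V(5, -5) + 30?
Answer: -2064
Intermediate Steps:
x = -25/2 (x = -(-5 + 30)/2 = -½*25 = -25/2 ≈ -12.500)
O(D) = 3 (O(D) = 5 - 1*2 = 5 - 2 = 3)
-96*((1*6 - x) + O(-12)) = -96*((1*6 - 1*(-25/2)) + 3) = -96*((6 + 25/2) + 3) = -96*(37/2 + 3) = -96*43/2 = -2064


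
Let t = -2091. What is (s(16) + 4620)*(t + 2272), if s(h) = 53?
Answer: 845813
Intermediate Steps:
(s(16) + 4620)*(t + 2272) = (53 + 4620)*(-2091 + 2272) = 4673*181 = 845813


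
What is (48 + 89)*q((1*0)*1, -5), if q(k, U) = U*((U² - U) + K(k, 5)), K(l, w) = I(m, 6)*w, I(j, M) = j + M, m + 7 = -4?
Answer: -3425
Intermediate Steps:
m = -11 (m = -7 - 4 = -11)
I(j, M) = M + j
K(l, w) = -5*w (K(l, w) = (6 - 11)*w = -5*w)
q(k, U) = U*(-25 + U² - U) (q(k, U) = U*((U² - U) - 5*5) = U*((U² - U) - 25) = U*(-25 + U² - U))
(48 + 89)*q((1*0)*1, -5) = (48 + 89)*(-5*(-25 + (-5)² - 1*(-5))) = 137*(-5*(-25 + 25 + 5)) = 137*(-5*5) = 137*(-25) = -3425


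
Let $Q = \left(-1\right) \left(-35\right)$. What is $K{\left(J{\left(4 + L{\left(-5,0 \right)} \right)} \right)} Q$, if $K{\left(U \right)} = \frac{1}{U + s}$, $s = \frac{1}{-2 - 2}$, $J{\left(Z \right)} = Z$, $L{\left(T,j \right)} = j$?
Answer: $\frac{28}{3} \approx 9.3333$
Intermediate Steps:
$s = - \frac{1}{4}$ ($s = \frac{1}{-4} = - \frac{1}{4} \approx -0.25$)
$Q = 35$
$K{\left(U \right)} = \frac{1}{- \frac{1}{4} + U}$ ($K{\left(U \right)} = \frac{1}{U - \frac{1}{4}} = \frac{1}{- \frac{1}{4} + U}$)
$K{\left(J{\left(4 + L{\left(-5,0 \right)} \right)} \right)} Q = \frac{4}{-1 + 4 \left(4 + 0\right)} 35 = \frac{4}{-1 + 4 \cdot 4} \cdot 35 = \frac{4}{-1 + 16} \cdot 35 = \frac{4}{15} \cdot 35 = \frac{28}{3}$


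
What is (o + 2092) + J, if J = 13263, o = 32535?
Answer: 47890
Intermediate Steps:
(o + 2092) + J = (32535 + 2092) + 13263 = 34627 + 13263 = 47890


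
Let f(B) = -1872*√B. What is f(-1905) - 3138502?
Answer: -3138502 - 1872*I*√1905 ≈ -3.1385e+6 - 81706.0*I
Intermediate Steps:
f(-1905) - 3138502 = -1872*I*√1905 - 3138502 = -3138502 - 1872*I*√1905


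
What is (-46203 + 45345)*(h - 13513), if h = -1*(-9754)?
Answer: 3225222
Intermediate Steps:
h = 9754
(-46203 + 45345)*(h - 13513) = (-46203 + 45345)*(9754 - 13513) = -858*(-3759) = 3225222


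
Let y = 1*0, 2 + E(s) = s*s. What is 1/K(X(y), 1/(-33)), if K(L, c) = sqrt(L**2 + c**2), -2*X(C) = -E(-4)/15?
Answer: 165*sqrt(5954)/5954 ≈ 2.1384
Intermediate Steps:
E(s) = -2 + s**2 (E(s) = -2 + s*s = -2 + s**2)
y = 0
X(C) = 7/15 (X(C) = -(-1)*(-2 + (-4)**2)/15/2 = -(-1)*(-2 + 16)*(1/15)/2 = -(-1)*14*(1/15)/2 = -(-1)*14/(2*15) = -1/2*(-14/15) = 7/15)
1/K(X(y), 1/(-33)) = 1/(sqrt((7/15)**2 + (1/(-33))**2)) = 1/(sqrt(49/225 + (-1/33)**2)) = 1/(sqrt(49/225 + 1/1089)) = 1/(sqrt(5954/27225)) = 1/(sqrt(5954)/165) = 165*sqrt(5954)/5954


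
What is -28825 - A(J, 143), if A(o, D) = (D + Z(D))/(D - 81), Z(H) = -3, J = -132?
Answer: -893645/31 ≈ -28827.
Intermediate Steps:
A(o, D) = (-3 + D)/(-81 + D) (A(o, D) = (D - 3)/(D - 81) = (-3 + D)/(-81 + D))
-28825 - A(J, 143) = -28825 - (-3 + 143)/(-81 + 143) = -28825 - 140/62 = -28825 - 1*70/31 = -28825 - 70/31 = -893645/31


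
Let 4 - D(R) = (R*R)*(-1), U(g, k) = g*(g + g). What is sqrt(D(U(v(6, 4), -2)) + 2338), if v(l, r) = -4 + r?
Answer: sqrt(2342) ≈ 48.394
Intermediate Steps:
U(g, k) = 2*g**2 (U(g, k) = g*(2*g) = 2*g**2)
D(R) = 4 + R**2 (D(R) = 4 - R*R*(-1) = 4 - R**2*(-1) = 4 - (-1)*R**2 = 4 + R**2)
sqrt(D(U(v(6, 4), -2)) + 2338) = sqrt((4 + (2*(-4 + 4)**2)**2) + 2338) = sqrt((4 + (2*0**2)**2) + 2338) = sqrt((4 + (2*0)**2) + 2338) = sqrt((4 + 0**2) + 2338) = sqrt((4 + 0) + 2338) = sqrt(4 + 2338) = sqrt(2342)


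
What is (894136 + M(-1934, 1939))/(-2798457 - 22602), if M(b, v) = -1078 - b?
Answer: -894992/2821059 ≈ -0.31725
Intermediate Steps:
(894136 + M(-1934, 1939))/(-2798457 - 22602) = (894136 + (-1078 - 1*(-1934)))/(-2798457 - 22602) = (894136 + (-1078 + 1934))/(-2821059) = (894136 + 856)*(-1/2821059) = 894992*(-1/2821059) = -894992/2821059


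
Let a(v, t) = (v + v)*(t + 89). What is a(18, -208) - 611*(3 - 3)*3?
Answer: -4284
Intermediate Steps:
a(v, t) = 2*v*(89 + t) (a(v, t) = (2*v)*(89 + t) = 2*v*(89 + t))
a(18, -208) - 611*(3 - 3)*3 = 2*18*(89 - 208) - 611*(3 - 3)*3 = 2*18*(-119) - 0*3 = -4284 - 611*0 = -4284 + 0 = -4284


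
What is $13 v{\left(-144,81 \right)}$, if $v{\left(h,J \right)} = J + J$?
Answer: $2106$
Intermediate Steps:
$v{\left(h,J \right)} = 2 J$
$13 v{\left(-144,81 \right)} = 13 \cdot 2 \cdot 81 = 13 \cdot 162 = 2106$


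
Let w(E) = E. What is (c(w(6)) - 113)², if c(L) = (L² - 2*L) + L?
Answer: 6889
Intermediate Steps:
c(L) = L² - L
(c(w(6)) - 113)² = (6*(-1 + 6) - 113)² = (6*5 - 113)² = (30 - 113)² = (-83)² = 6889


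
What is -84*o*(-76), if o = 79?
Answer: 504336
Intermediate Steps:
-84*o*(-76) = -84*79*(-76) = -6636*(-76) = 504336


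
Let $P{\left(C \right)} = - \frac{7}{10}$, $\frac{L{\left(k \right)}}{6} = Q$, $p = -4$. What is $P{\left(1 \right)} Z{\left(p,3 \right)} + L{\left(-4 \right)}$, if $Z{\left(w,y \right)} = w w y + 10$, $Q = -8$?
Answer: $- \frac{443}{5} \approx -88.6$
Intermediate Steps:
$L{\left(k \right)} = -48$ ($L{\left(k \right)} = 6 \left(-8\right) = -48$)
$Z{\left(w,y \right)} = 10 + y w^{2}$ ($Z{\left(w,y \right)} = w^{2} y + 10 = y w^{2} + 10 = 10 + y w^{2}$)
$P{\left(C \right)} = - \frac{7}{10}$ ($P{\left(C \right)} = \left(-7\right) \frac{1}{10} = - \frac{7}{10}$)
$P{\left(1 \right)} Z{\left(p,3 \right)} + L{\left(-4 \right)} = - \frac{7 \left(10 + 3 \left(-4\right)^{2}\right)}{10} - 48 = - \frac{7 \left(10 + 3 \cdot 16\right)}{10} - 48 = - \frac{7 \left(10 + 48\right)}{10} - 48 = \left(- \frac{7}{10}\right) 58 - 48 = - \frac{203}{5} - 48 = - \frac{443}{5}$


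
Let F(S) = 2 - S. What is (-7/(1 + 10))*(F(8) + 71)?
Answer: -455/11 ≈ -41.364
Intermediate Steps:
(-7/(1 + 10))*(F(8) + 71) = (-7/(1 + 10))*((2 - 1*8) + 71) = (-7/11)*((2 - 8) + 71) = ((1/11)*(-7))*(-6 + 71) = -7/11*65 = -455/11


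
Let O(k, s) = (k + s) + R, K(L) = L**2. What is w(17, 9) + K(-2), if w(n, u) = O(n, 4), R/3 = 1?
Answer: 28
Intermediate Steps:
R = 3 (R = 3*1 = 3)
O(k, s) = 3 + k + s (O(k, s) = (k + s) + 3 = 3 + k + s)
w(n, u) = 7 + n (w(n, u) = 3 + n + 4 = 7 + n)
w(17, 9) + K(-2) = (7 + 17) + (-2)**2 = 24 + 4 = 28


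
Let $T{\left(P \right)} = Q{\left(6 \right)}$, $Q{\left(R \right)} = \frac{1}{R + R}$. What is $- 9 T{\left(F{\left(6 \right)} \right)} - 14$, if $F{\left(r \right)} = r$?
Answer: $- \frac{59}{4} \approx -14.75$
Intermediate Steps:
$Q{\left(R \right)} = \frac{1}{2 R}$
$T{\left(P \right)} = \frac{1}{12}$ ($T{\left(P \right)} = \frac{1}{2 \cdot 6} = \frac{1}{2} \cdot \frac{1}{6} = \frac{1}{12}$)
$- 9 T{\left(F{\left(6 \right)} \right)} - 14 = \left(-9\right) \frac{1}{12} - 14 = - \frac{3}{4} - 14 = - \frac{59}{4}$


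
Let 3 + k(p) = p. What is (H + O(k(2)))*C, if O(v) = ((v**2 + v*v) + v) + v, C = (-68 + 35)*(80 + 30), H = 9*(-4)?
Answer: 130680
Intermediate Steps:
H = -36
k(p) = -3 + p
C = -3630 (C = -33*110 = -3630)
O(v) = 2*v + 2*v**2 (O(v) = ((v**2 + v**2) + v) + v = (2*v**2 + v) + v = (v + 2*v**2) + v = 2*v + 2*v**2)
(H + O(k(2)))*C = (-36 + 2*(-3 + 2)*(1 + (-3 + 2)))*(-3630) = (-36 + 2*(-1)*(1 - 1))*(-3630) = (-36 + 2*(-1)*0)*(-3630) = (-36 + 0)*(-3630) = -36*(-3630) = 130680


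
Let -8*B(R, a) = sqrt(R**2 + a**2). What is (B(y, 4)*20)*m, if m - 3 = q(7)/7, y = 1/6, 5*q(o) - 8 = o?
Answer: -10*sqrt(577)/7 ≈ -34.315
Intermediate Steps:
q(o) = 8/5 + o/5
y = 1/6 ≈ 0.16667
B(R, a) = -sqrt(R**2 + a**2)/8
m = 24/7 (m = 3 + (8/5 + (1/5)*7)/7 = 3 + (8/5 + 7/5)*(1/7) = 3 + 3*(1/7) = 3 + 3/7 = 24/7 ≈ 3.4286)
(B(y, 4)*20)*m = (-sqrt((1/6)**2 + 4**2)/8*20)*(24/7) = (-sqrt(1/36 + 16)/8*20)*(24/7) = (-sqrt(577)/48*20)*(24/7) = -5*sqrt(577)/12*(24/7) = -10*sqrt(577)/7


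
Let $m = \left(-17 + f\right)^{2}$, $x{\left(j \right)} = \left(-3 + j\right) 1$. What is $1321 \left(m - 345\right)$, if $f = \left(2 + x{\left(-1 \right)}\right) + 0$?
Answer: $21136$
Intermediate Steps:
$x{\left(j \right)} = -3 + j$
$f = -2$ ($f = \left(2 - 4\right) + 0 = -2 + 0 = -2$)
$m = 361$ ($m = \left(-17 - 2\right)^{2} = \left(-19\right)^{2} = 361$)
$1321 \left(m - 345\right) = 1321 \left(361 - 345\right) = 1321 \cdot 16 = 21136$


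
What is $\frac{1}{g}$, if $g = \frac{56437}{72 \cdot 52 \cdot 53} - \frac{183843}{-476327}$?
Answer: $\frac{94518519264}{63362801075} \approx 1.4917$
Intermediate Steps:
$g = \frac{63362801075}{94518519264}$ ($g = \frac{56437}{3744 \cdot 53} - - \frac{183843}{476327} = \frac{56437}{198432} + \frac{183843}{476327} = \frac{63362801075}{94518519264} \approx 0.67037$)
$\frac{1}{g} = \frac{1}{\frac{63362801075}{94518519264}} = \frac{94518519264}{63362801075}$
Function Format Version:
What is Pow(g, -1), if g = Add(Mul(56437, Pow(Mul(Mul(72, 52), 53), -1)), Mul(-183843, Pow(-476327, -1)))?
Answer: Rational(94518519264, 63362801075) ≈ 1.4917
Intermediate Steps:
g = Rational(63362801075, 94518519264) (g = Add(Mul(56437, Pow(Mul(3744, 53), -1)), Mul(-183843, Rational(-1, 476327))) = Add(Mul(56437, Pow(198432, -1)), Rational(183843, 476327)) = Add(Mul(56437, Rational(1, 198432)), Rational(183843, 476327)) = Add(Rational(56437, 198432), Rational(183843, 476327)) = Rational(63362801075, 94518519264) ≈ 0.67037)
Pow(g, -1) = Pow(Rational(63362801075, 94518519264), -1) = Rational(94518519264, 63362801075)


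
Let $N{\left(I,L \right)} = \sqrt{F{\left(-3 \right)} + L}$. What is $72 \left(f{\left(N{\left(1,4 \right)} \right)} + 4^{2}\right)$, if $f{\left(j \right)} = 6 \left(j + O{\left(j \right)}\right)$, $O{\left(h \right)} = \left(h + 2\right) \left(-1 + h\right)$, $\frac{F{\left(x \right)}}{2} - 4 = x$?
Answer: $2880 + 864 \sqrt{6} \approx 4996.4$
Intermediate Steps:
$F{\left(x \right)} = 8 + 2 x$
$O{\left(h \right)} = \left(-1 + h\right) \left(2 + h\right)$ ($O{\left(h \right)} = \left(2 + h\right) \left(-1 + h\right) = \left(-1 + h\right) \left(2 + h\right)$)
$N{\left(I,L \right)} = \sqrt{2 + L}$ ($N{\left(I,L \right)} = \sqrt{\left(8 + 2 \left(-3\right)\right) + L} = \sqrt{\left(8 - 6\right) + L} = \sqrt{2 + L}$)
$f{\left(j \right)} = -12 + 6 j^{2} + 12 j$ ($f{\left(j \right)} = 6 \left(j + \left(-2 + j + j^{2}\right)\right) = 6 \left(-2 + j^{2} + 2 j\right) = -12 + 6 j^{2} + 12 j$)
$72 \left(f{\left(N{\left(1,4 \right)} \right)} + 4^{2}\right) = 72 \left(\left(-12 + 6 \left(\sqrt{2 + 4}\right)^{2} + 12 \sqrt{2 + 4}\right) + 4^{2}\right) = 72 \left(\left(-12 + 6 \left(\sqrt{6}\right)^{2} + 12 \sqrt{6}\right) + 16\right) = 72 \left(\left(-12 + 6 \cdot 6 + 12 \sqrt{6}\right) + 16\right) = 72 \left(\left(-12 + 36 + 12 \sqrt{6}\right) + 16\right) = 72 \left(\left(24 + 12 \sqrt{6}\right) + 16\right) = 72 \left(40 + 12 \sqrt{6}\right) = 2880 + 864 \sqrt{6}$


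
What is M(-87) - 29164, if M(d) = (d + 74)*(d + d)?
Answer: -26902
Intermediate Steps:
M(d) = 2*d*(74 + d) (M(d) = (74 + d)*(2*d) = 2*d*(74 + d))
M(-87) - 29164 = 2*(-87)*(74 - 87) - 29164 = 2*(-87)*(-13) - 29164 = 2262 - 29164 = -26902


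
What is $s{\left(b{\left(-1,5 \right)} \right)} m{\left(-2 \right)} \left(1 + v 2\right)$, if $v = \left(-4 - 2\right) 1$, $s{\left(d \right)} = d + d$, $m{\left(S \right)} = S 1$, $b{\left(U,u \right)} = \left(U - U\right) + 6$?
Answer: $264$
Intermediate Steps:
$b{\left(U,u \right)} = 6$ ($b{\left(U,u \right)} = 0 + 6 = 6$)
$m{\left(S \right)} = S$
$s{\left(d \right)} = 2 d$
$v = -6$ ($v = \left(-6\right) 1 = -6$)
$s{\left(b{\left(-1,5 \right)} \right)} m{\left(-2 \right)} \left(1 + v 2\right) = 2 \cdot 6 \left(-2\right) \left(1 - 12\right) = 12 \left(-2\right) \left(1 - 12\right) = \left(-24\right) \left(-11\right) = 264$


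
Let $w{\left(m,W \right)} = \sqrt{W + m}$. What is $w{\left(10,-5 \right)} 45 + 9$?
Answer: $9 + 45 \sqrt{5} \approx 109.62$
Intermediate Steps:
$w{\left(10,-5 \right)} 45 + 9 = \sqrt{-5 + 10} \cdot 45 + 9 = \sqrt{5} \cdot 45 + 9 = 45 \sqrt{5} + 9 = 9 + 45 \sqrt{5}$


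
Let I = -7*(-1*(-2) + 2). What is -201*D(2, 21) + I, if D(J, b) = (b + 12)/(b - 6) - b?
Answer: 18754/5 ≈ 3750.8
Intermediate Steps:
I = -28 (I = -7*(2 + 2) = -7*4 = -28)
D(J, b) = -b + (12 + b)/(-6 + b) (D(J, b) = (12 + b)/(-6 + b) - b = -b + (12 + b)/(-6 + b))
-201*D(2, 21) + I = -201*(12 - 1*21**2 + 7*21)/(-6 + 21) - 28 = -201*(12 - 1*441 + 147)/15 - 28 = -67*(12 - 441 + 147)/5 - 28 = -67*(-282)/5 - 28 = -201*(-94/5) - 28 = 18894/5 - 28 = 18754/5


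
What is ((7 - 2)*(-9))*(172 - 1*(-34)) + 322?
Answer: -8948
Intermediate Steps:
((7 - 2)*(-9))*(172 - 1*(-34)) + 322 = (5*(-9))*(172 + 34) + 322 = -45*206 + 322 = -9270 + 322 = -8948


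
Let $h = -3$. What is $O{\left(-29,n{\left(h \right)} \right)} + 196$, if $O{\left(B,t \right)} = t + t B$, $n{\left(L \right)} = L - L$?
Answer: $196$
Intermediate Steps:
$n{\left(L \right)} = 0$
$O{\left(B,t \right)} = t + B t$
$O{\left(-29,n{\left(h \right)} \right)} + 196 = 0 \left(1 - 29\right) + 196 = 0 \left(-28\right) + 196 = 0 + 196 = 196$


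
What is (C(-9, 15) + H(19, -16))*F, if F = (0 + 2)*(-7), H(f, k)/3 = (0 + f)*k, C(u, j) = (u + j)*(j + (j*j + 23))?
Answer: -9324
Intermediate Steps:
C(u, j) = (j + u)*(23 + j + j²) (C(u, j) = (j + u)*(j + (j² + 23)) = (j + u)*(j + (23 + j²)) = (j + u)*(23 + j + j²))
H(f, k) = 3*f*k (H(f, k) = 3*((0 + f)*k) = 3*(f*k) = 3*f*k)
F = -14 (F = 2*(-7) = -14)
(C(-9, 15) + H(19, -16))*F = ((15² + 15³ + 23*15 + 23*(-9) + 15*(-9) - 9*15²) + 3*19*(-16))*(-14) = ((225 + 3375 + 345 - 207 - 135 - 9*225) - 912)*(-14) = ((225 + 3375 + 345 - 207 - 135 - 2025) - 912)*(-14) = (1578 - 912)*(-14) = 666*(-14) = -9324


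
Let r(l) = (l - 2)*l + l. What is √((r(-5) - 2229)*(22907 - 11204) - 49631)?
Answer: 4*I*√1611533 ≈ 5077.8*I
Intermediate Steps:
r(l) = l + l*(-2 + l) (r(l) = (-2 + l)*l + l = l*(-2 + l) + l = l + l*(-2 + l))
√((r(-5) - 2229)*(22907 - 11204) - 49631) = √((-5*(-1 - 5) - 2229)*(22907 - 11204) - 49631) = √((-5*(-6) - 2229)*11703 - 49631) = √((30 - 2229)*11703 - 49631) = √(-2199*11703 - 49631) = √(-25734897 - 49631) = √(-25784528) = 4*I*√1611533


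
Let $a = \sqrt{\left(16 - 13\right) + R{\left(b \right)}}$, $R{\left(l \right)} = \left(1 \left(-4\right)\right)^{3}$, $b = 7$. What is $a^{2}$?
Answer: $-61$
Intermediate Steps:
$R{\left(l \right)} = -64$ ($R{\left(l \right)} = \left(-4\right)^{3} = -64$)
$a = i \sqrt{61}$ ($a = \sqrt{\left(16 - 13\right) - 64} = \sqrt{3 - 64} = \sqrt{-61} = i \sqrt{61} \approx 7.8102 i$)
$a^{2} = \left(i \sqrt{61}\right)^{2} = -61$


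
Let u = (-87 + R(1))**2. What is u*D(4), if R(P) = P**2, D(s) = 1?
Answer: 7396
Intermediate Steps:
u = 7396 (u = (-87 + 1**2)**2 = (-87 + 1)**2 = (-86)**2 = 7396)
u*D(4) = 7396*1 = 7396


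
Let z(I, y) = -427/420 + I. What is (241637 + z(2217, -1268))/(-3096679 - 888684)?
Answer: -14631179/239121780 ≈ -0.061187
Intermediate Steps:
z(I, y) = -61/60 + I (z(I, y) = -427*1/420 + I = -61/60 + I)
(241637 + z(2217, -1268))/(-3096679 - 888684) = (241637 + (-61/60 + 2217))/(-3096679 - 888684) = (241637 + 132959/60)/(-3985363) = (14631179/60)*(-1/3985363) = -14631179/239121780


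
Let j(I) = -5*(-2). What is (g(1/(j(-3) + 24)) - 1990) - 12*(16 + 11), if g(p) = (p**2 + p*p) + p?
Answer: -668737/289 ≈ -2314.0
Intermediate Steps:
j(I) = 10
g(p) = p + 2*p**2 (g(p) = (p**2 + p**2) + p = 2*p**2 + p = p + 2*p**2)
(g(1/(j(-3) + 24)) - 1990) - 12*(16 + 11) = ((1 + 2/(10 + 24))/(10 + 24) - 1990) - 12*(16 + 11) = ((1 + 2/34)/34 - 1990) - 12*27 = ((1 + 2*(1/34))/34 - 1990) - 324 = ((1 + 1/17)/34 - 1990) - 324 = ((1/34)*(18/17) - 1990) - 324 = (9/289 - 1990) - 324 = -575101/289 - 324 = -668737/289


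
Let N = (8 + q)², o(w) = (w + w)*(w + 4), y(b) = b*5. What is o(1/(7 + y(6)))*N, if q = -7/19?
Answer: 6265450/494209 ≈ 12.678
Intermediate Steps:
q = -7/19 (q = -7*1/19 = -7/19 ≈ -0.36842)
y(b) = 5*b
o(w) = 2*w*(4 + w) (o(w) = (2*w)*(4 + w) = 2*w*(4 + w))
N = 21025/361 (N = (8 - 7/19)² = (145/19)² = 21025/361 ≈ 58.241)
o(1/(7 + y(6)))*N = (2*(4 + 1/(7 + 5*6))/(7 + 5*6))*(21025/361) = (2*(4 + 1/(7 + 30))/(7 + 30))*(21025/361) = (2*(4 + 1/37)/37)*(21025/361) = (2*(1/37)*(4 + 1/37))*(21025/361) = (2*(1/37)*(149/37))*(21025/361) = (298/1369)*(21025/361) = 6265450/494209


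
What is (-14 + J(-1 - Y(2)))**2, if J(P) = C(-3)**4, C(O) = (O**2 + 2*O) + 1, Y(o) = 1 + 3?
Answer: 58564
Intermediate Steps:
Y(o) = 4
C(O) = 1 + O**2 + 2*O
J(P) = 256 (J(P) = (1 + (-3)**2 + 2*(-3))**4 = (1 + 9 - 6)**4 = 4**4 = 256)
(-14 + J(-1 - Y(2)))**2 = (-14 + 256)**2 = 242**2 = 58564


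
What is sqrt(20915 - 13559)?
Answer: 2*sqrt(1839) ≈ 85.767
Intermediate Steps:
sqrt(20915 - 13559) = sqrt(7356) = 2*sqrt(1839)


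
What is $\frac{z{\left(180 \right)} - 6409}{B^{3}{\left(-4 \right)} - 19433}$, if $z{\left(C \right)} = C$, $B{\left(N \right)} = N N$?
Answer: $\frac{6229}{15337} \approx 0.40614$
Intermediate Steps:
$B{\left(N \right)} = N^{2}$
$\frac{z{\left(180 \right)} - 6409}{B^{3}{\left(-4 \right)} - 19433} = \frac{180 - 6409}{\left(\left(-4\right)^{2}\right)^{3} - 19433} = - \frac{6229}{16^{3} - 19433} = - \frac{6229}{4096 - 19433} = - \frac{6229}{-15337} = \left(-6229\right) \left(- \frac{1}{15337}\right) = \frac{6229}{15337}$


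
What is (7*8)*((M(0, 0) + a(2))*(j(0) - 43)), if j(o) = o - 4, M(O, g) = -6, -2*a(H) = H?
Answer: 18424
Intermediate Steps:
a(H) = -H/2
j(o) = -4 + o
(7*8)*((M(0, 0) + a(2))*(j(0) - 43)) = (7*8)*((-6 - ½*2)*((-4 + 0) - 43)) = 56*((-6 - 1)*(-4 - 43)) = 56*(-7*(-47)) = 56*329 = 18424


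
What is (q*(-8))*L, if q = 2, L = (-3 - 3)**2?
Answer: -576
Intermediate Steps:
L = 36 (L = (-6)**2 = 36)
(q*(-8))*L = (2*(-8))*36 = -16*36 = -576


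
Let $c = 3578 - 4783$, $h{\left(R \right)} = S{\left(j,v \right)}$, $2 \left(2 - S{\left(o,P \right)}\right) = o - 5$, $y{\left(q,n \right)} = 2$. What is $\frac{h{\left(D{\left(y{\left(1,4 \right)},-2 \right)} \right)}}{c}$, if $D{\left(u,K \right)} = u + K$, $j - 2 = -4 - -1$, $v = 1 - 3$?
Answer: $- \frac{1}{241} \approx -0.0041494$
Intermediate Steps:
$v = -2$ ($v = 1 - 3 = -2$)
$j = -1$ ($j = 2 - 3 = -1$)
$S{\left(o,P \right)} = \frac{9}{2} - \frac{o}{2}$ ($S{\left(o,P \right)} = 2 - \frac{o - 5}{2} = 2 - \frac{-5 + o}{2} = 2 - \left(- \frac{5}{2} + \frac{o}{2}\right) = \frac{9}{2} - \frac{o}{2}$)
$D{\left(u,K \right)} = K + u$
$h{\left(R \right)} = 5$ ($h{\left(R \right)} = \frac{9}{2} - - \frac{1}{2} = \frac{9}{2} + \frac{1}{2} = 5$)
$c = -1205$ ($c = 3578 - 4783 = -1205$)
$\frac{h{\left(D{\left(y{\left(1,4 \right)},-2 \right)} \right)}}{c} = \frac{5}{-1205} = 5 \left(- \frac{1}{1205}\right) = - \frac{1}{241}$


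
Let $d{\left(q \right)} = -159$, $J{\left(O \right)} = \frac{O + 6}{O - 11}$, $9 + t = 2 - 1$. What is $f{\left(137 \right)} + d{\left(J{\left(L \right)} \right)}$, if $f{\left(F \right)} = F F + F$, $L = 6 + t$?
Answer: $18747$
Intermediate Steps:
$t = -8$ ($t = -9 + \left(2 - 1\right) = -9 + 1 = -8$)
$L = -2$ ($L = 6 - 8 = -2$)
$J{\left(O \right)} = \frac{6 + O}{-11 + O}$
$f{\left(F \right)} = F + F^{2}$ ($f{\left(F \right)} = F^{2} + F = F + F^{2}$)
$f{\left(137 \right)} + d{\left(J{\left(L \right)} \right)} = 137 \left(1 + 137\right) - 159 = 137 \cdot 138 - 159 = 18906 - 159 = 18747$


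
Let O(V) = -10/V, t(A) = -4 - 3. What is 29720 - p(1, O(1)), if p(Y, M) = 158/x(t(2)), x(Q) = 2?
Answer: 29641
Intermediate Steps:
t(A) = -7
p(Y, M) = 79 (p(Y, M) = 158/2 = 158*(1/2) = 79)
29720 - p(1, O(1)) = 29720 - 1*79 = 29720 - 79 = 29641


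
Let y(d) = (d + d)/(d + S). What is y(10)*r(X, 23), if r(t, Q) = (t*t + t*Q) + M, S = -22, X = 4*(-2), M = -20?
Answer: 700/3 ≈ 233.33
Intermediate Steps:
X = -8
r(t, Q) = -20 + t² + Q*t (r(t, Q) = (t*t + t*Q) - 20 = (t² + Q*t) - 20 = -20 + t² + Q*t)
y(d) = 2*d/(-22 + d) (y(d) = (d + d)/(d - 22) = (2*d)/(-22 + d) = 2*d/(-22 + d))
y(10)*r(X, 23) = (2*10/(-22 + 10))*(-20 + (-8)² + 23*(-8)) = (2*10/(-12))*(-20 + 64 - 184) = (2*10*(-1/12))*(-140) = -5/3*(-140) = 700/3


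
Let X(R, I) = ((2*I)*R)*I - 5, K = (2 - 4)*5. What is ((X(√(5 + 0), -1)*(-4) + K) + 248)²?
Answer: 66884 - 4128*√5 ≈ 57654.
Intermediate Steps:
K = -10 (K = -2*5 = -10)
X(R, I) = -5 + 2*R*I² (X(R, I) = (2*I*R)*I - 5 = 2*R*I² - 5 = -5 + 2*R*I²)
((X(√(5 + 0), -1)*(-4) + K) + 248)² = (((-5 + 2*√(5 + 0)*(-1)²)*(-4) - 10) + 248)² = (((-5 + 2*√5*1)*(-4) - 10) + 248)² = (((-5 + 2*√5)*(-4) - 10) + 248)² = (((20 - 8*√5) - 10) + 248)² = ((10 - 8*√5) + 248)² = (258 - 8*√5)²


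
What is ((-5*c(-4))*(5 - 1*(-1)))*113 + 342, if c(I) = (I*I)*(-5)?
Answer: 271542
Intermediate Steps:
c(I) = -5*I² (c(I) = I²*(-5) = -5*I²)
((-5*c(-4))*(5 - 1*(-1)))*113 + 342 = ((-(-25)*(-4)²)*(5 - 1*(-1)))*113 + 342 = ((-(-25)*16)*(5 + 1))*113 + 342 = (-5*(-80)*6)*113 + 342 = (400*6)*113 + 342 = 2400*113 + 342 = 271200 + 342 = 271542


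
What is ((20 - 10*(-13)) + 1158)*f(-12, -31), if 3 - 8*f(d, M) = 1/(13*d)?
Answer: 51121/104 ≈ 491.55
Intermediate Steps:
f(d, M) = 3/8 - 1/(104*d) (f(d, M) = 3/8 - 1/(13*d)/8 = 3/8 - 1/(104*d))
((20 - 10*(-13)) + 1158)*f(-12, -31) = ((20 - 10*(-13)) + 1158)*((1/104)*(-1 + 39*(-12))/(-12)) = ((20 + 130) + 1158)*((1/104)*(-1/12)*(-1 - 468)) = (150 + 1158)*((1/104)*(-1/12)*(-469)) = 1308*(469/1248) = 51121/104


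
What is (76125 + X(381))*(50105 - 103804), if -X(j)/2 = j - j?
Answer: -4087836375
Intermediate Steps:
X(j) = 0 (X(j) = -2*(j - j) = -2*0 = 0)
(76125 + X(381))*(50105 - 103804) = (76125 + 0)*(50105 - 103804) = 76125*(-53699) = -4087836375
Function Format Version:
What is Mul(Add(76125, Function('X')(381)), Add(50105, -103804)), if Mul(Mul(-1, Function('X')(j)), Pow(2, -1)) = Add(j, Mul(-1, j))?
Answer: -4087836375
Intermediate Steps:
Function('X')(j) = 0 (Function('X')(j) = Mul(-2, Add(j, Mul(-1, j))) = Mul(-2, 0) = 0)
Mul(Add(76125, Function('X')(381)), Add(50105, -103804)) = Mul(Add(76125, 0), Add(50105, -103804)) = Mul(76125, -53699) = -4087836375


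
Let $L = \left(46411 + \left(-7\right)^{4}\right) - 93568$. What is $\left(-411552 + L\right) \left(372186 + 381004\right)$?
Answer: $-343686622520$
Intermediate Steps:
$L = -44756$ ($L = \left(46411 + 2401\right) - 93568 = 48812 - 93568 = -44756$)
$\left(-411552 + L\right) \left(372186 + 381004\right) = \left(-411552 - 44756\right) \left(372186 + 381004\right) = \left(-456308\right) 753190 = -343686622520$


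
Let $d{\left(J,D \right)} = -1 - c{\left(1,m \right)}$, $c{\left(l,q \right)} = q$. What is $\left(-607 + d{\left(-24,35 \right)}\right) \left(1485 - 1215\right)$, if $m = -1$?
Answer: $-163890$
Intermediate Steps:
$d{\left(J,D \right)} = 0$ ($d{\left(J,D \right)} = -1 - -1 = -1 + 1 = 0$)
$\left(-607 + d{\left(-24,35 \right)}\right) \left(1485 - 1215\right) = \left(-607 + 0\right) \left(1485 - 1215\right) = \left(-607\right) 270 = -163890$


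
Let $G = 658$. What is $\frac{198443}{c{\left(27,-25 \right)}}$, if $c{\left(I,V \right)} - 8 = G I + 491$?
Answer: $\frac{198443}{18265} \approx 10.865$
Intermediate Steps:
$c{\left(I,V \right)} = 499 + 658 I$ ($c{\left(I,V \right)} = 8 + \left(658 I + 491\right) = 8 + \left(491 + 658 I\right) = 499 + 658 I$)
$\frac{198443}{c{\left(27,-25 \right)}} = \frac{198443}{499 + 658 \cdot 27} = \frac{198443}{499 + 17766} = \frac{198443}{18265}$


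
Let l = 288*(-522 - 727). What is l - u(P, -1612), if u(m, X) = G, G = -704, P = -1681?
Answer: -359008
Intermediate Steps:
u(m, X) = -704
l = -359712 (l = 288*(-1249) = -359712)
l - u(P, -1612) = -359712 - 1*(-704) = -359712 + 704 = -359008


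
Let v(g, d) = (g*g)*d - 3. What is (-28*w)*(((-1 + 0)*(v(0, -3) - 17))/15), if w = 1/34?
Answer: -56/51 ≈ -1.0980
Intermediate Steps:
v(g, d) = -3 + d*g**2 (v(g, d) = g**2*d - 3 = d*g**2 - 3 = -3 + d*g**2)
w = 1/34 ≈ 0.029412
(-28*w)*(((-1 + 0)*(v(0, -3) - 17))/15) = (-28*1/34)*(((-1 + 0)*((-3 - 3*0**2) - 17))/15) = -14*(-((-3 - 3*0) - 17))/(17*15) = -14*(-((-3 + 0) - 17))/(17*15) = -14*(-(-3 - 17))/(17*15) = -14*(-1*(-20))/(17*15) = -280/(17*15) = -14/17*4/3 = -56/51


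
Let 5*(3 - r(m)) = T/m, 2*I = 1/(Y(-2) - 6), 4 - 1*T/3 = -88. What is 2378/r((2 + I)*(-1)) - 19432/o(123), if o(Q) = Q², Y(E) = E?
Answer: 1827183506/24614883 ≈ 74.231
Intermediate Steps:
T = 276 (T = 12 - 3*(-88) = 12 + 264 = 276)
I = -1/16 (I = 1/(2*(-2 - 6)) = (½)/(-8) = (½)*(-⅛) = -1/16 ≈ -0.062500)
r(m) = 3 - 276/(5*m)
2378/r((2 + I)*(-1)) - 19432/o(123) = 2378/(3 - 276*(-1/(2 - 1/16))/5) - 19432/(123²) = 2378/(3 - 276/(5*((31/16)*(-1)))) - 19432/15129 = 2378/(3 - 276/(5*(-31/16))) - 19432*1/15129 = 2378/(3 - 276/5*(-16/31)) - 19432/15129 = 2378/(3 + 4416/155) - 19432/15129 = 2378/(4881/155) - 19432/15129 = 2378*(155/4881) - 19432/15129 = 368590/4881 - 19432/15129 = 1827183506/24614883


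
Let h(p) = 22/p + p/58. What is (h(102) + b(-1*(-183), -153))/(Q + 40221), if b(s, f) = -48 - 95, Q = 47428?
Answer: -208577/129632871 ≈ -0.0016090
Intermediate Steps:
h(p) = 22/p + p/58 (h(p) = 22/p + p*(1/58) = 22/p + p/58)
b(s, f) = -143
(h(102) + b(-1*(-183), -153))/(Q + 40221) = ((22/102 + (1/58)*102) - 143)/(47428 + 40221) = ((22*(1/102) + 51/29) - 143)/87649 = ((11/51 + 51/29) - 143)*(1/87649) = (2920/1479 - 143)*(1/87649) = -208577/1479*1/87649 = -208577/129632871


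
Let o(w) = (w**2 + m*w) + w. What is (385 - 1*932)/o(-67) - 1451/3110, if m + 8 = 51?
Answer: -3937161/4792510 ≈ -0.82152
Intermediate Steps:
m = 43 (m = -8 + 51 = 43)
o(w) = w**2 + 44*w (o(w) = (w**2 + 43*w) + w = w**2 + 44*w)
(385 - 1*932)/o(-67) - 1451/3110 = (385 - 1*932)/((-67*(44 - 67))) - 1451/3110 = (385 - 932)/((-67*(-23))) - 1451*1/3110 = -547/1541 - 1451/3110 = -3937161/4792510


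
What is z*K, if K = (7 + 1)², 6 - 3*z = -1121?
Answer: 72128/3 ≈ 24043.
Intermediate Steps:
z = 1127/3 (z = 2 - ⅓*(-1121) = 2 + 1121/3 = 1127/3 ≈ 375.67)
K = 64 (K = 8² = 64)
z*K = (1127/3)*64 = 72128/3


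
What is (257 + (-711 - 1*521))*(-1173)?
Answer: 1143675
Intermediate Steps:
(257 + (-711 - 1*521))*(-1173) = (257 + (-711 - 521))*(-1173) = (257 - 1232)*(-1173) = -975*(-1173) = 1143675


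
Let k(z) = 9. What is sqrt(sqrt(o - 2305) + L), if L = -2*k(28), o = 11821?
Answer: sqrt(-18 + 2*sqrt(2379)) ≈ 8.9191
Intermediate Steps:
L = -18 (L = -2*9 = -18)
sqrt(sqrt(o - 2305) + L) = sqrt(sqrt(11821 - 2305) - 18) = sqrt(sqrt(9516) - 18) = sqrt(2*sqrt(2379) - 18) = sqrt(-18 + 2*sqrt(2379))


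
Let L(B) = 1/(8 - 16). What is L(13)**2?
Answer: 1/64 ≈ 0.015625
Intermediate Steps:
L(B) = -1/8 (L(B) = 1/(-8) = -1/8)
L(13)**2 = (-1/8)**2 = 1/64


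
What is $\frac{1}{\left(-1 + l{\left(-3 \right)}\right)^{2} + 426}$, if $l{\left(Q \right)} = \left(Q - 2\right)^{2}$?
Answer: $\frac{1}{1002} \approx 0.000998$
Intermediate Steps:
$l{\left(Q \right)} = \left(-2 + Q\right)^{2}$
$\frac{1}{\left(-1 + l{\left(-3 \right)}\right)^{2} + 426} = \frac{1}{\left(-1 + \left(-2 - 3\right)^{2}\right)^{2} + 426} = \frac{1}{\left(-1 + \left(-5\right)^{2}\right)^{2} + 426} = \frac{1}{\left(-1 + 25\right)^{2} + 426} = \frac{1}{24^{2} + 426} = \frac{1}{576 + 426} = \frac{1}{1002}$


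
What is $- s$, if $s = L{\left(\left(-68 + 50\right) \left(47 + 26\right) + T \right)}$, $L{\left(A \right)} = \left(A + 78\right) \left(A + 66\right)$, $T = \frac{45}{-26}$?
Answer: $- \frac{1045657233}{676} \approx -1.5468 \cdot 10^{6}$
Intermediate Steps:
$T = - \frac{45}{26}$ ($T = 45 \left(- \frac{1}{26}\right) = - \frac{45}{26} \approx -1.7308$)
$L{\left(A \right)} = \left(66 + A\right) \left(78 + A\right)$ ($L{\left(A \right)} = \left(78 + A\right) \left(66 + A\right) = \left(66 + A\right) \left(78 + A\right)$)
$s = \frac{1045657233}{676}$ ($s = 5148 + \left(\left(-68 + 50\right) \left(47 + 26\right) - \frac{45}{26}\right)^{2} + 144 \left(\left(-68 + 50\right) \left(47 + 26\right) - \frac{45}{26}\right) = 5148 + \left(\left(-18\right) 73 - \frac{45}{26}\right)^{2} + 144 \left(\left(-18\right) 73 - \frac{45}{26}\right) = 5148 + \left(-1314 - \frac{45}{26}\right)^{2} + 144 \left(-1314 - \frac{45}{26}\right) = 5148 + \left(- \frac{34209}{26}\right)^{2} + 144 \left(- \frac{34209}{26}\right) = 5148 + \frac{1170255681}{676} - \frac{2463048}{13} = \frac{1045657233}{676} \approx 1.5468 \cdot 10^{6}$)
$- s = \left(-1\right) \frac{1045657233}{676} = - \frac{1045657233}{676}$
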